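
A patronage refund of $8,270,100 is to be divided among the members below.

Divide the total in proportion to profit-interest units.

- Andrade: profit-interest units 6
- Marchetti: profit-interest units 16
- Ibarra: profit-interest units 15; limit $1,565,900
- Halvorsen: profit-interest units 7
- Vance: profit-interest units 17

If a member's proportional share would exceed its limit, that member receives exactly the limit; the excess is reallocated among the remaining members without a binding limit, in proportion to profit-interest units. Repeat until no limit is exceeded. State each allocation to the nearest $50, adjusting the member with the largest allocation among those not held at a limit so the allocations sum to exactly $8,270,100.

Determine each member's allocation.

Sum of profit-interest units: 61.
Proportional shares (ignoring caps): Andrade 813,452.46; Marchetti 2,169,206.56; Ibarra 2,033,631.15; Halvorsen 949,027.87; Vance 2,304,781.97.
Held at cap: Ibarra ($1,565,900); balance $6,704,200 reallocated over remaining profit-interest units 46.
Shares after redistribution: Andrade 874,460.87 → $874,450; Marchetti 2,331,895.65 → $2,331,900; Halvorsen 1,020,204.35 → $1,020,200; Vance 2,477,639.13 → $2,477,650.

Andrade: $874,450 | Marchetti: $2,331,900 | Ibarra: $1,565,900 | Halvorsen: $1,020,200 | Vance: $2,477,650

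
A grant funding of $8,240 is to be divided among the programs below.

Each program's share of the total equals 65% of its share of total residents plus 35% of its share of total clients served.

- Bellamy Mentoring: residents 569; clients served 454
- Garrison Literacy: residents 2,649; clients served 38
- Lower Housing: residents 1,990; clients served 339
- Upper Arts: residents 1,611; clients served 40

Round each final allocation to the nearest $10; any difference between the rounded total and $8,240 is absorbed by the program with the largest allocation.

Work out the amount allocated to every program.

Totals — residents 6,819, clients served 871.
Combined weights (65% residents + 35% clients served): Bellamy Mentoring 0.2367; Garrison Literacy 0.2678; Lower Housing 0.3259; Upper Arts 0.1696.
Raw shares: Bellamy Mentoring 1,950.18; Garrison Literacy 2,206.49; Lower Housing 2,685.53; Upper Arts 1,397.81.
After rounding ($10): Bellamy Mentoring $1,950; Garrison Literacy $2,210; Lower Housing $2,690; Upper Arts $1,400. Sum = $8,250.
Difference $8,240 − $8,250 = −$10 applied to largest allocation (Lower Housing): Lower Housing becomes $2,680.

Bellamy Mentoring: $1,950; Garrison Literacy: $2,210; Lower Housing: $2,680; Upper Arts: $1,400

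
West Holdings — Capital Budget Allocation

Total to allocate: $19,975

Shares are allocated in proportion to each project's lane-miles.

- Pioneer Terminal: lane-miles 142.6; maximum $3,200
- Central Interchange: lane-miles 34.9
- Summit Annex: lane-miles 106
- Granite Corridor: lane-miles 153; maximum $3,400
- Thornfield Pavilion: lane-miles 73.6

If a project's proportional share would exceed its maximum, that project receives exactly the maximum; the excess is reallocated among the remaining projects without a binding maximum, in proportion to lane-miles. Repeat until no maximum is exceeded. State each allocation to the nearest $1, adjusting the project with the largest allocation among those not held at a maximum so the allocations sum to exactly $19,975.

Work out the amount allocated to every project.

Sum of lane-miles: 510.1.
Unconstrained shares: Pioneer Terminal 5,584.07; Central Interchange 1,366.65; Summit Annex 4,150.85; Granite Corridor 5,991.33; Thornfield Pavilion 2,882.10.
Cap binds for Pioneer Terminal ($3,200), Granite Corridor ($3,400); balance $13,375 reallocated over remaining lane-miles 214.5.
Remaining shares: Central Interchange 2,176.17 → $2,176; Summit Annex 6,609.56 → $6,610; Thornfield Pavilion 4,589.28 → $4,589.

Pioneer Terminal: $3,200 | Central Interchange: $2,176 | Summit Annex: $6,610 | Granite Corridor: $3,400 | Thornfield Pavilion: $4,589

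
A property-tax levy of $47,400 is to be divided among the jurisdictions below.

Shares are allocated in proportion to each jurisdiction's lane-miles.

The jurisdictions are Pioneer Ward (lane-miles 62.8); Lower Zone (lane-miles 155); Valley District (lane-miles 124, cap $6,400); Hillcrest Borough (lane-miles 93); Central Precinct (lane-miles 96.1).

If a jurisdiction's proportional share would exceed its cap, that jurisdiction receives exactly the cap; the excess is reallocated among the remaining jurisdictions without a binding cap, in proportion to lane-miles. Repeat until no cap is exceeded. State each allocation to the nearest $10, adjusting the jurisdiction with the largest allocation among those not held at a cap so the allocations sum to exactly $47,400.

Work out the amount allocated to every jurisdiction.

Pioneer Ward: $6,330 | Lower Zone: $15,620 | Valley District: $6,400 | Hillcrest Borough: $9,370 | Central Precinct: $9,680

Total lane-miles = 530.9.
Pro-rata shares before constraints: Pioneer Ward 5,606.93; Lower Zone 13,838.76; Valley District 11,071.01; Hillcrest Borough 8,303.26; Central Precinct 8,580.03.
Capped: Valley District ($6,400); remaining pool $41,000 reallocated over remaining lane-miles 406.9.
Shares after redistribution: Pioneer Ward 6,327.84 → $6,330; Lower Zone 15,618.09 → $15,620; Hillcrest Borough 9,370.85 → $9,370; Central Precinct 9,683.21 → $9,680.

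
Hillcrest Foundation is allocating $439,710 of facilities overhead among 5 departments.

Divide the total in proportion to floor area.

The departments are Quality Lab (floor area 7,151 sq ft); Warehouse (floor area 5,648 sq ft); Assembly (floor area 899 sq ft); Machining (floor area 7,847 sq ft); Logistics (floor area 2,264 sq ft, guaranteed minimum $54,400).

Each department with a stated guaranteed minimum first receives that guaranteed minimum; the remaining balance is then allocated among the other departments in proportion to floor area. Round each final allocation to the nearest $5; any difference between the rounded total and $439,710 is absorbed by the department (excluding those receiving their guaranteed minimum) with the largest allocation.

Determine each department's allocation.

Quality Lab: $127,890 · Warehouse: $101,010 · Assembly: $16,080 · Machining: $140,330 · Logistics: $54,400

Minimums first: Logistics $54,400. Residual $385,310.
Residual split over remaining floor area 21,545: Quality Lab 127,888.23 → $127,890; Warehouse 101,008.63 → $101,010; Assembly 16,077.68 → $16,080; Machining 140,335.46 → $140,335.
Rounding difference −$5 applied to Machining → $140,330.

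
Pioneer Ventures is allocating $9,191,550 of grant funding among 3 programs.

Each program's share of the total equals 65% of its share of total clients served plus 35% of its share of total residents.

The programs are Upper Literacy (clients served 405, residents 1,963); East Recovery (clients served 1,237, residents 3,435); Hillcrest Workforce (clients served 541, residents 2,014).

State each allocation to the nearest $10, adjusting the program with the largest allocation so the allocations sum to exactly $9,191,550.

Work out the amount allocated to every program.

Clients served total 2,183; residents total 7,412.
Composite weights (65% clients served + 35% residents): Upper Literacy 0.2133; East Recovery 0.5305; Hillcrest Workforce 0.2562.
Raw shares: Upper Literacy 1,960,421.67; East Recovery 4,876,361.70; Hillcrest Workforce 2,354,766.63.
At nearest $10: Upper Literacy $1,960,420; East Recovery $4,876,360; Hillcrest Workforce $2,354,770. Sum = $9,191,550.
Sum already equals the total — no adjustment.

Upper Literacy: $1,960,420; East Recovery: $4,876,360; Hillcrest Workforce: $2,354,770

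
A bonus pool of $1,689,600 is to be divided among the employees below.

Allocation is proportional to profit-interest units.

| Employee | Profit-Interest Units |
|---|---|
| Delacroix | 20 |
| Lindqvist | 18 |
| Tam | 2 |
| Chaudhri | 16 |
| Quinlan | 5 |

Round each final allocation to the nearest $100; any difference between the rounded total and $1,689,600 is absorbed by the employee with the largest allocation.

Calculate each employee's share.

Delacroix: $553,900 | Lindqvist: $498,600 | Tam: $55,400 | Chaudhri: $443,200 | Quinlan: $138,500

Profit-interest units total: 61.
Unrounded shares: Delacroix 20/61 × $1,689,600 = 553,967.21; Lindqvist 18/61 × $1,689,600 = 498,570.49; Tam 2/61 × $1,689,600 = 55,396.72; Chaudhri 16/61 × $1,689,600 = 443,173.77; Quinlan 5/61 × $1,689,600 = 138,491.80.
At nearest $100: Delacroix $554,000; Lindqvist $498,600; Tam $55,400; Chaudhri $443,200; Quinlan $138,500. Sum = $1,689,700.
Difference $1,689,600 − $1,689,700 = −$100 applied to largest allocation (Delacroix): Delacroix becomes $553,900.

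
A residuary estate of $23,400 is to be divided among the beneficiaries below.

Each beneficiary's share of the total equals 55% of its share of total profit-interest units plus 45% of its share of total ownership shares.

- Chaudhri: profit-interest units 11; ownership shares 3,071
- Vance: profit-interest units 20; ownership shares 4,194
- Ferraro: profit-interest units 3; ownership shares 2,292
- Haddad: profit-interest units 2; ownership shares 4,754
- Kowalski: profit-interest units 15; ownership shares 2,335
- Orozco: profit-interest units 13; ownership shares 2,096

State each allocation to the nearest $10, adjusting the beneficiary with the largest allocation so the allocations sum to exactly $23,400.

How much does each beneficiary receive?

Profit-interest units total 64; ownership shares total 18,742.
Blended shares (55% profit-interest units + 45% ownership shares): Chaudhri 0.1683; Vance 0.2726; Ferraro 0.0808; Haddad 0.1313; Kowalski 0.1850; Orozco 0.1620.
Proportional shares: Chaudhri 3,937.44; Vance 6,378.23; Ferraro 1,891.02; Haddad 3,073.17; Kowalski 4,328.30; Orozco 3,791.83.
Rounded to nearest $10: Chaudhri $3,940; Vance $6,380; Ferraro $1,890; Haddad $3,070; Kowalski $4,330; Orozco $3,790. Sum = $23,400.
No rounding difference to absorb.

Chaudhri: $3,940; Vance: $6,380; Ferraro: $1,890; Haddad: $3,070; Kowalski: $4,330; Orozco: $3,790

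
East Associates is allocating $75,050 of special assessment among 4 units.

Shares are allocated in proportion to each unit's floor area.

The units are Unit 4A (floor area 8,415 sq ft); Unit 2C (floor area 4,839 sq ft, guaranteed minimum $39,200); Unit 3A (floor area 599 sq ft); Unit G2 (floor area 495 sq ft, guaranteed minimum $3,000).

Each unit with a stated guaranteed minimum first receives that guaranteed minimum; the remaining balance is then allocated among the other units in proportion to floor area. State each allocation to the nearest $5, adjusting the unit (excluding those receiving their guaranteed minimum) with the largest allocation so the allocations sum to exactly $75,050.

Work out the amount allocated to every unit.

Minimums first: Unit 2C $39,200; Unit G2 $3,000. Balance $32,850.
Balance split over remaining floor area 9,014: Unit 4A 30,667.05 → $30,665; Unit 3A 2,182.95 → $2,185.

Unit 4A: $30,665; Unit 2C: $39,200; Unit 3A: $2,185; Unit G2: $3,000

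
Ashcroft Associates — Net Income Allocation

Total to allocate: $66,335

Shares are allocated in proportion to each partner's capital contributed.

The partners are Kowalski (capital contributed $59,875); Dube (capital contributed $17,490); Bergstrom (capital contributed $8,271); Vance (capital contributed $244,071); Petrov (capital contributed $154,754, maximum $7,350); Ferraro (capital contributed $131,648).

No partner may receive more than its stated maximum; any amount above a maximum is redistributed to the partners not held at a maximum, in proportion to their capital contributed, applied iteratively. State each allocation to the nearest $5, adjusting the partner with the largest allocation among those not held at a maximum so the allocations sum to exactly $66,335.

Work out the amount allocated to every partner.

Kowalski: $7,655 | Dube: $2,235 | Bergstrom: $1,055 | Vance: $31,210 | Petrov: $7,350 | Ferraro: $16,830

Capital contributed total: 616,109.
Proportional shares (ignoring caps): Kowalski 6,446.60; Dube 1,883.11; Bergstrom 890.52; Vance 26,278.55; Petrov 16,662.00; Ferraro 14,174.23.
Held at cap: Petrov ($7,350); remaining pool $58,985 reallocated over remaining capital contributed 461,355.
Remaining shares: Kowalski 7,655.12 → $7,655; Dube 2,236.13 → $2,235; Bergstrom 1,057.46 → $1,055; Vance 31,204.88 → $31,205; Ferraro 16,831.41 → $16,830.
Rounding difference +$5 applied to Vance → $31,210.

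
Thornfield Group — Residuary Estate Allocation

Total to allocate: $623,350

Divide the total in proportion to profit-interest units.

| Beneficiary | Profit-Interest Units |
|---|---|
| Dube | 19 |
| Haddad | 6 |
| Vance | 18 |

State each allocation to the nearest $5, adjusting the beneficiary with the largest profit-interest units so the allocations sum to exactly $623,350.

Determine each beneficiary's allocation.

Dube: $275,435; Haddad: $86,980; Vance: $260,935

Profit-interest units total: 19 + 6 + 18 = 43.
Unrounded shares: Dube 275,433.72; Haddad 86,979.07; Vance 260,937.21.
After rounding ($5): Dube $275,435; Haddad $86,980; Vance $260,935. Sum = $623,350.
Rounded total matches; no reconciliation needed.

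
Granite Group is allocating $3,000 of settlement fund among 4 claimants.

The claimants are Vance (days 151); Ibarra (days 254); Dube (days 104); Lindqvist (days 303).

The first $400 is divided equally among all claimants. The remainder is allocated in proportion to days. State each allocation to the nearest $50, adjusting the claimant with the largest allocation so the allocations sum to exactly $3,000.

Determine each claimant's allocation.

Equal tier: $400 ÷ 4 = $100 apiece.
Remainder $2,600 by days (total 812): Vance 483.50 → $500; Ibarra 813.30 → $800; Dube 333.00 → $350; Lindqvist 970.20 → $950.
Totals: Vance $100 + $500 = $600; Ibarra $100 + $800 = $900; Dube $100 + $350 = $450; Lindqvist $100 + $950 = $1,050.

Vance: $600; Ibarra: $900; Dube: $450; Lindqvist: $1,050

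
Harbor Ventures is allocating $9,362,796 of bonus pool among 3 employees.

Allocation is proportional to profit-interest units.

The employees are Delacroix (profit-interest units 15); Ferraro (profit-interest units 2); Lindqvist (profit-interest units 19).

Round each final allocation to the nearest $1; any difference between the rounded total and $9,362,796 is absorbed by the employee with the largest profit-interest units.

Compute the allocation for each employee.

Combined profit-interest units = 15 + 2 + 19 = 36.
Unrounded shares: Delacroix 3,901,165.00; Ferraro 520,155.33; Lindqvist 4,941,475.67.
Rounded to nearest $1: Delacroix $3,901,165; Ferraro $520,155; Lindqvist $4,941,476. Sum = $9,362,796.
Sum already equals the total — no adjustment.

Delacroix: $3,901,165 | Ferraro: $520,155 | Lindqvist: $4,941,476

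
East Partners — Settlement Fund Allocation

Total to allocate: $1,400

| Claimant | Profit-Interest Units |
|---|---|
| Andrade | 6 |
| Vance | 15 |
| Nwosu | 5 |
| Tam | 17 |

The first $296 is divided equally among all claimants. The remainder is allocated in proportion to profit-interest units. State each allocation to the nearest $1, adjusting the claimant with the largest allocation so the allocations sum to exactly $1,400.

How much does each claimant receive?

Andrade: $228 | Vance: $459 | Nwosu: $202 | Tam: $511

Equal tier: $296 ÷ 4 = $74 apiece.
Remainder $1,104 by profit-interest units (total 43): Andrade 154.05 → $154; Vance 385.12 → $385; Nwosu 128.37 → $128; Tam 436.47 → $436.
Rounding difference +$1 on remainder applied to Tam.
Totals: Andrade $74 + $154 = $228; Vance $74 + $385 = $459; Nwosu $74 + $128 = $202; Tam $74 + $437 = $511.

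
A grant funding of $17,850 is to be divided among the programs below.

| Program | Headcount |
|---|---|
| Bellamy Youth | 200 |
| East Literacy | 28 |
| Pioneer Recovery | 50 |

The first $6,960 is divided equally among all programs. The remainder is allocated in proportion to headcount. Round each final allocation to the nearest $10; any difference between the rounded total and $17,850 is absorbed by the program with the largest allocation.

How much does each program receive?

First tranche $6,960 split equally: $2,320 each.
Remainder $10,890 by headcount (total 278): Bellamy Youth 7,834.53 → $7,830; East Literacy 1,096.83 → $1,100; Pioneer Recovery 1,958.63 → $1,960.
Totals: Bellamy Youth $2,320 + $7,830 = $10,150; East Literacy $2,320 + $1,100 = $3,420; Pioneer Recovery $2,320 + $1,960 = $4,280.

Bellamy Youth: $10,150; East Literacy: $3,420; Pioneer Recovery: $4,280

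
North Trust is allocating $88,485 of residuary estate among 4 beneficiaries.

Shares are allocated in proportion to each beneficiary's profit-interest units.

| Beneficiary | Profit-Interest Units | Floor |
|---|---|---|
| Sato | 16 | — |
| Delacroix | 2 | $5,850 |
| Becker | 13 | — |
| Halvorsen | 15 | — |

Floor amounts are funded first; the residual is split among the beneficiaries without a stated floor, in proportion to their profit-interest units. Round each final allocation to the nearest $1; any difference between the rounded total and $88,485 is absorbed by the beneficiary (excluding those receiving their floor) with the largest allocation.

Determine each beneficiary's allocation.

Sato: $30,049 | Delacroix: $5,850 | Becker: $24,415 | Halvorsen: $28,171

Minimums first: Delacroix $5,850. Remaining pool $82,635.
Remaining pool split over remaining profit-interest units 44: Sato 30,049.09 → $30,049; Becker 24,414.89 → $24,415; Halvorsen 28,171.02 → $28,171.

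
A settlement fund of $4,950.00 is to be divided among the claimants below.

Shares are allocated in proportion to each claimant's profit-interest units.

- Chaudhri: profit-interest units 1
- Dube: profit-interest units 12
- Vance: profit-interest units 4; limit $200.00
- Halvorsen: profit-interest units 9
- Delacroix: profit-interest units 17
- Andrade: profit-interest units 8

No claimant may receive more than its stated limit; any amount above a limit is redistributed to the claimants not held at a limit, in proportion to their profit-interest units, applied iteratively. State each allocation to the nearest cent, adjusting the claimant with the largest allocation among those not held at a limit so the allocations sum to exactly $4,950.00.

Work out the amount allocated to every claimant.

Chaudhri: $101.06; Dube: $1,212.77; Vance: $200.00; Halvorsen: $909.57; Delacroix: $1,718.09; Andrade: $808.51

Profit-interest units total: 51.
Pro-rata shares before constraints: Chaudhri 97.0588; Dube 1,164.7059; Vance 388.2353; Halvorsen 873.5294; Delacroix 1,650.0000; Andrade 776.4706.
Held at cap: Vance ($200.00); balance $4,750.00 reallocated over remaining profit-interest units 47.
Shares after redistribution: Chaudhri 101.0638 → $101.06; Dube 1,212.7660 → $1,212.77; Halvorsen 909.5745 → $909.57; Delacroix 1,718.0851 → $1,718.09; Andrade 808.5106 → $808.51.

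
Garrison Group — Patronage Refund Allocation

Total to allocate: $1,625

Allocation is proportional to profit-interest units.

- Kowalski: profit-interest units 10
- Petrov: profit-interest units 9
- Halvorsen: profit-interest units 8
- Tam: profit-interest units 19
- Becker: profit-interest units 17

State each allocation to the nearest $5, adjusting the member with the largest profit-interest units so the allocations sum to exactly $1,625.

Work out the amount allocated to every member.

Kowalski: $260; Petrov: $230; Halvorsen: $205; Tam: $490; Becker: $440

Profit-interest units total: 10 + 9 + 8 + 19 + 17 = 63.
Raw shares: Kowalski 257.94; Petrov 232.14; Halvorsen 206.35; Tam 490.08; Becker 438.49.
Rounded to nearest $5: Kowalski $260; Petrov $230; Halvorsen $205; Tam $490; Becker $440. Sum = $1,625.
Sum already equals the total — no adjustment.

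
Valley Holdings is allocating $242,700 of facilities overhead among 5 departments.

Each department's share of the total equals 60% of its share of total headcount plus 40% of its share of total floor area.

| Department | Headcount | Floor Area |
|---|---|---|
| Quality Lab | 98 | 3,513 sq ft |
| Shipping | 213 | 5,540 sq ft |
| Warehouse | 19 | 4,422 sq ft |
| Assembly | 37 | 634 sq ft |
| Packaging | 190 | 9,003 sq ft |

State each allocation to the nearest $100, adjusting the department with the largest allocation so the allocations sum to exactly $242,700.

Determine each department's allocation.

Quality Lab: $40,400; Shipping: $79,000; Warehouse: $23,500; Assembly: $12,300; Packaging: $87,500

Headcount total 557; floor area total 23,112.
Composite weights (60% headcount + 40% floor area): Quality Lab 0.1664; Shipping 0.3253; Warehouse 0.0970; Assembly 0.0508; Packaging 0.3605.
Pro-rata amounts: Quality Lab 40,376.81; Shipping 78,956.23; Warehouse 23,541.53; Assembly 12,336.21; Packaging 87,489.23.
At nearest $100: Quality Lab $40,400; Shipping $79,000; Warehouse $23,500; Assembly $12,300; Packaging $87,500. Sum = $242,700.
Sum already equals the total — no adjustment.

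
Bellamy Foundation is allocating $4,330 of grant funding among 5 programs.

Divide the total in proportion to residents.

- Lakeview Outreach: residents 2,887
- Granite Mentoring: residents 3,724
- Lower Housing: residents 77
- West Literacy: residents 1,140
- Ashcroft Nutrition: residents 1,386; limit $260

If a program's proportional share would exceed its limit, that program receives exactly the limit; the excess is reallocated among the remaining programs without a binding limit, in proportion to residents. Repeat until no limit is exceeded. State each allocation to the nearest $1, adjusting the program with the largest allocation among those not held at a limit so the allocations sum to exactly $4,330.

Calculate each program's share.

Total residents = 9,214.
Unconstrained shares: Lakeview Outreach 1,356.71; Granite Mentoring 1,750.05; Lower Housing 36.19; West Literacy 535.73; Ashcroft Nutrition 651.33.
Cap binds for Ashcroft Nutrition ($260); balance $4,070 reallocated over remaining residents 7,828.
Shares after redistribution: Lakeview Outreach 1,501.03 → $1,501; Granite Mentoring 1,936.21 → $1,936; Lower Housing 40.03 → $40; West Literacy 592.72 → $593.

Lakeview Outreach: $1,501 · Granite Mentoring: $1,936 · Lower Housing: $40 · West Literacy: $593 · Ashcroft Nutrition: $260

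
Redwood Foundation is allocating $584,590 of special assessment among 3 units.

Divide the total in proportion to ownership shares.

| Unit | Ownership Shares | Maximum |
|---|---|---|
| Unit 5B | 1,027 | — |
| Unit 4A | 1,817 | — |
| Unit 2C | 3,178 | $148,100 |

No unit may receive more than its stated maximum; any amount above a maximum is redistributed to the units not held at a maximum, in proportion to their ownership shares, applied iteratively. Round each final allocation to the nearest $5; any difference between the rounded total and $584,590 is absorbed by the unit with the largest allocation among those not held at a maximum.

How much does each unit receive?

Unit 5B: $157,620 | Unit 4A: $278,870 | Unit 2C: $148,100

Sum of ownership shares: 6,022.
Unconstrained shares: Unit 5B 99,696.77; Unit 4A 176,386.59; Unit 2C 308,506.65.
Held at cap: Unit 2C ($148,100); balance $436,490 reallocated over remaining ownership shares 2,844.
Remaining shares: Unit 5B 157,621.39 → $157,620; Unit 4A 278,868.61 → $278,870.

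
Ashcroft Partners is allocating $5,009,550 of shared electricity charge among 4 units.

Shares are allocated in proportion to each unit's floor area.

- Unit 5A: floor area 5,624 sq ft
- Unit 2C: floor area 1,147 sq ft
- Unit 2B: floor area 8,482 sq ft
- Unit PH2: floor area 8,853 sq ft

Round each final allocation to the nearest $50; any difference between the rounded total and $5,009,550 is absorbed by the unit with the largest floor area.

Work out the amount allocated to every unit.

Unit 5A: $1,168,750 · Unit 2C: $238,350 · Unit 2B: $1,762,650 · Unit PH2: $1,839,800

Total floor area = 24,106.
Pro-rata amounts: Unit 5A 5,624/24,106 × $5,009,550 = 1,168,742.60; Unit 2C 1,147/24,106 × $5,009,550 = 238,361.98; Unit 2B 8,482/24,106 × $5,009,550 = 1,762,673.32; Unit PH2 8,853/24,106 × $5,009,550 = 1,839,772.10.
Rounded to nearest $50: Unit 5A $1,168,750; Unit 2C $238,350; Unit 2B $1,762,650; Unit PH2 $1,839,750. Sum = $5,009,500.
Difference $5,009,550 − $5,009,500 = +$50 applied to largest floor area (Unit PH2): Unit PH2 becomes $1,839,800.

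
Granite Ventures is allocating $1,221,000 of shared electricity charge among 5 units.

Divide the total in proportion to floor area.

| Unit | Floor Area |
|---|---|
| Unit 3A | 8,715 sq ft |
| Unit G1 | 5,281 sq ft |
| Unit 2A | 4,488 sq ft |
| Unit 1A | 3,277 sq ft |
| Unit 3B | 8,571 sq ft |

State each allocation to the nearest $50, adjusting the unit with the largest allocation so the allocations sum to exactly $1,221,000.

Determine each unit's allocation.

Combined floor area = 30,332.
Raw shares: Unit 3A 8,715/30,332 × $1,221,000 = 350,818.11; Unit G1 5,281/30,332 × $1,221,000 = 212,584.10; Unit 2A 4,488/30,332 × $1,221,000 = 180,662.27; Unit 1A 3,277/30,332 × $1,221,000 = 131,914.05; Unit 3B 8,571/30,332 × $1,221,000 = 345,021.46.
Rounded to nearest $50: Unit 3A $350,800; Unit G1 $212,600; Unit 2A $180,650; Unit 1A $131,900; Unit 3B $345,000. Sum = $1,220,950.
Difference $1,221,000 − $1,220,950 = +$50 applied to largest allocation (Unit 3A): Unit 3A becomes $350,850.

Unit 3A: $350,850; Unit G1: $212,600; Unit 2A: $180,650; Unit 1A: $131,900; Unit 3B: $345,000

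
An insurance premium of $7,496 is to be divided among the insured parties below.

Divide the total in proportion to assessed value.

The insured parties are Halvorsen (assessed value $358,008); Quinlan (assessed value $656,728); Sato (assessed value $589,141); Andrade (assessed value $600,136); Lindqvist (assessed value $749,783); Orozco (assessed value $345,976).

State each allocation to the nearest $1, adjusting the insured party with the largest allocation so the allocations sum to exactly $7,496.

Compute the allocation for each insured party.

Total assessed value = 3,299,772.
Raw shares: Halvorsen 358,008/3,299,772 × $7,496 = 813.28; Quinlan 656,728/3,299,772 × $7,496 = 1,491.87; Sato 589,141/3,299,772 × $7,496 = 1,338.34; Andrade 600,136/3,299,772 × $7,496 = 1,363.31; Lindqvist 749,783/3,299,772 × $7,496 = 1,703.26; Orozco 345,976/3,299,772 × $7,496 = 785.94.
At nearest $1: Halvorsen $813; Quinlan $1,492; Sato $1,338; Andrade $1,363; Lindqvist $1,703; Orozco $786. Sum = $7,495.
Difference $7,496 − $7,495 = +$1 applied to largest allocation (Lindqvist): Lindqvist becomes $1,704.

Halvorsen: $813 | Quinlan: $1,492 | Sato: $1,338 | Andrade: $1,363 | Lindqvist: $1,704 | Orozco: $786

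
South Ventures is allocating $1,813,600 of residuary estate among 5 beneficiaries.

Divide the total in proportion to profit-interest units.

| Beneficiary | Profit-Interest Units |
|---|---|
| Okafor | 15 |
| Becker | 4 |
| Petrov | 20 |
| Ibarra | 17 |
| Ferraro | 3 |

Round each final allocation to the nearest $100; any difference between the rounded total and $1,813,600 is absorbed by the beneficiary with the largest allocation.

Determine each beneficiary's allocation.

Total profit-interest units = 59.
Pro-rata amounts: Okafor 15/59 × $1,813,600 = 461,084.75; Becker 4/59 × $1,813,600 = 122,955.93; Petrov 20/59 × $1,813,600 = 614,779.66; Ibarra 17/59 × $1,813,600 = 522,562.71; Ferraro 3/59 × $1,813,600 = 92,216.95.
After rounding ($100): Okafor $461,100; Becker $123,000; Petrov $614,800; Ibarra $522,600; Ferraro $92,200. Sum = $1,813,700.
Difference $1,813,600 − $1,813,700 = −$100 applied to largest allocation (Petrov): Petrov becomes $614,700.

Okafor: $461,100; Becker: $123,000; Petrov: $614,700; Ibarra: $522,600; Ferraro: $92,200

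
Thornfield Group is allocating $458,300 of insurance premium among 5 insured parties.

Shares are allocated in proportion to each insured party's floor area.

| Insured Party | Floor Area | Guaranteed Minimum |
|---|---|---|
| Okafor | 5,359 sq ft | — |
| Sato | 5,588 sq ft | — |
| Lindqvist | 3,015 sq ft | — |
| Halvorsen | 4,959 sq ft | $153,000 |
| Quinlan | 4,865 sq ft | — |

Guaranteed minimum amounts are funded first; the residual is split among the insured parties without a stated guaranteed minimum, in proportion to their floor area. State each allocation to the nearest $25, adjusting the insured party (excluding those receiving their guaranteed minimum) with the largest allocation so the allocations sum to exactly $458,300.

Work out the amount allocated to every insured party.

Okafor: $86,900; Sato: $90,600; Lindqvist: $48,900; Halvorsen: $153,000; Quinlan: $78,900

Fund the minimums — Halvorsen $153,000. Residual $305,300.
Residual split over remaining floor area 18,827: Okafor 86,901.93 → $86,900; Sato 90,615.41 → $90,625; Lindqvist 48,891.46 → $48,900; Quinlan 78,891.19 → $78,900.
Rounding difference −$25 applied to Sato → $90,600.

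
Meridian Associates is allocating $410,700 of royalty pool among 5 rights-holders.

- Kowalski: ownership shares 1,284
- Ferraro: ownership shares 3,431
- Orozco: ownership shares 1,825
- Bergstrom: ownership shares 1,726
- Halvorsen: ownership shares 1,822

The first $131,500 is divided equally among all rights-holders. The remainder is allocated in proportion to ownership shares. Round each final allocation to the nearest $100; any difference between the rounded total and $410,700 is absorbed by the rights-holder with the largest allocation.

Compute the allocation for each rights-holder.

Kowalski: $61,800 | Ferraro: $121,300 | Orozco: $76,800 | Bergstrom: $74,100 | Halvorsen: $76,700

Equal tier: $131,500 ÷ 5 = $26,300 apiece.
Remainder $279,200 by ownership shares (total 10,088): Kowalski 35,536.56 → $35,500; Ferraro 94,957.89 → $95,000; Orozco 50,509.52 → $50,500; Bergstrom 47,769.55 → $47,800; Halvorsen 50,426.49 → $50,400.
Totals: Kowalski $26,300 + $35,500 = $61,800; Ferraro $26,300 + $95,000 = $121,300; Orozco $26,300 + $50,500 = $76,800; Bergstrom $26,300 + $47,800 = $74,100; Halvorsen $26,300 + $50,400 = $76,700.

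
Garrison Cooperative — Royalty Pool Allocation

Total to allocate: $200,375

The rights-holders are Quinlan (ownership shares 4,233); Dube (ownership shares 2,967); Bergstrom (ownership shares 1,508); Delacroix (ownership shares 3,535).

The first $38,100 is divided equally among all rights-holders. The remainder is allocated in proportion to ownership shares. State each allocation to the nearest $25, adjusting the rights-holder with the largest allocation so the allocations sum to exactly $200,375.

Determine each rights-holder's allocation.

First tranche $38,100 split equally: $9,525 each.
Remainder $162,275 by ownership shares (total 12,243): Quinlan 56,106.35 → $56,100; Dube 39,326.14 → $39,325; Bergstrom 19,987.81 → $20,000; Delacroix 46,854.70 → $46,850.
Totals: Quinlan $9,525 + $56,100 = $65,625; Dube $9,525 + $39,325 = $48,850; Bergstrom $9,525 + $20,000 = $29,525; Delacroix $9,525 + $46,850 = $56,375.

Quinlan: $65,625; Dube: $48,850; Bergstrom: $29,525; Delacroix: $56,375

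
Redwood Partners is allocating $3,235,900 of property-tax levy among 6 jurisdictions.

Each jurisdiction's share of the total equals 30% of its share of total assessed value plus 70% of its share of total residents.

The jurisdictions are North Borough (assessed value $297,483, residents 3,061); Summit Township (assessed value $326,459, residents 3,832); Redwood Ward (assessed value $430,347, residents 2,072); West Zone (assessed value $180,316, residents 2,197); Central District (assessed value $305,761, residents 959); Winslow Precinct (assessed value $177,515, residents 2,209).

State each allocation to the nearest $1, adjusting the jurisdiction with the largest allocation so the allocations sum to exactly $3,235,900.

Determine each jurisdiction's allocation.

North Borough: $651,956; Summit Township: $790,202; Redwood Ward: $570,707; West Zone: $449,174; Central District: $324,373; Winslow Precinct: $449,488

Assessed value total 1,717,881; residents total 14,330.
Blended shares (30% assessed value + 70% residents): North Borough 0.2015; Summit Township 0.2442; Redwood Ward 0.1764; West Zone 0.1388; Central District 0.1002; Winslow Precinct 0.1389.
Unrounded shares: North Borough 651,956.33; Summit Township 790,201.85; Redwood Ward 570,707.09; West Zone 449,173.88; Central District 324,372.98; Winslow Precinct 449,487.87.
Rounded to nearest $1: North Borough $651,956; Summit Township $790,202; Redwood Ward $570,707; West Zone $449,174; Central District $324,373; Winslow Precinct $449,488. Sum = $3,235,900.
No rounding difference to absorb.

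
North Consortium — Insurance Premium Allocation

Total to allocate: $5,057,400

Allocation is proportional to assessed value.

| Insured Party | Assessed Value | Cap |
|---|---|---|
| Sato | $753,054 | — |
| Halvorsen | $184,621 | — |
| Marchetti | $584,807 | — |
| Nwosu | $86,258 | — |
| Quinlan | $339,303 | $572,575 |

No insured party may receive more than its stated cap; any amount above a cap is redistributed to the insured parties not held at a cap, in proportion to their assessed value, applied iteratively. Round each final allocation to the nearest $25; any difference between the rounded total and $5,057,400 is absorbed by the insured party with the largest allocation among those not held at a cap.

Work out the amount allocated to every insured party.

Assessed value total: 1,948,043.
Pro-rata shares before constraints: Sato 1,955,036.57; Halvorsen 479,302.69; Marchetti 1,518,243.14; Nwosu 223,938.18; Quinlan 880,879.42.
Held at cap: Quinlan ($572,575); balance $4,484,825 reallocated over remaining assessed value 1,608,740.
Redistributed shares: Sato 2,099,354.41 → $2,099,350; Halvorsen 514,684.09 → $514,675; Marchetti 1,630,317.55 → $1,630,325; Nwosu 240,468.96 → $240,475.

Sato: $2,099,350 | Halvorsen: $514,675 | Marchetti: $1,630,325 | Nwosu: $240,475 | Quinlan: $572,575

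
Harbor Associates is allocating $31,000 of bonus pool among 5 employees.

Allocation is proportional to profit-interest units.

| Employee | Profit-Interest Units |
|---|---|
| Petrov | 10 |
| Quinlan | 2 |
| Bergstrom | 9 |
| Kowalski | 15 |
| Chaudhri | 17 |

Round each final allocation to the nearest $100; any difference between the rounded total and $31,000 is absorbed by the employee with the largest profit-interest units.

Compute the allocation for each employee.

Combined profit-interest units = 10 + 2 + 9 + 15 + 17 = 53.
Proportional shares: Petrov 5,849.06; Quinlan 1,169.81; Bergstrom 5,264.15; Kowalski 8,773.58; Chaudhri 9,943.40.
At nearest $100: Petrov $5,800; Quinlan $1,200; Bergstrom $5,300; Kowalski $8,800; Chaudhri $9,900. Sum = $31,000.
Rounded total matches; no reconciliation needed.

Petrov: $5,800 · Quinlan: $1,200 · Bergstrom: $5,300 · Kowalski: $8,800 · Chaudhri: $9,900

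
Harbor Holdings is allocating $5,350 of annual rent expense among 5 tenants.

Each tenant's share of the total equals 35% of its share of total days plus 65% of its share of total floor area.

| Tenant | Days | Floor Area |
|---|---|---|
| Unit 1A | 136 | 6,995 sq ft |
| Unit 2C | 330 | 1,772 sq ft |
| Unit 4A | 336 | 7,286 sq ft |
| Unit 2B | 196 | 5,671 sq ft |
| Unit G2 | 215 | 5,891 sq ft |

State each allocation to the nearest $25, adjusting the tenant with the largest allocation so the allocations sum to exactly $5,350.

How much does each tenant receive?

Unit 1A: $1,100; Unit 2C: $725; Unit 4A: $1,425; Unit 2B: $1,025; Unit G2: $1,075

Totals — days 1,213, floor area 27,615.
Combined weights (35% days + 65% floor area): Unit 1A 0.2039; Unit 2C 0.1369; Unit 4A 0.2684; Unit 2B 0.1900; Unit G2 0.2007.
Pro-rata amounts: Unit 1A 1,090.81; Unit 2C 732.56; Unit 4A 1,436.19; Unit 2B 1,016.70; Unit G2 1,073.74.
Rounded to nearest $25: Unit 1A $1,100; Unit 2C $725; Unit 4A $1,425; Unit 2B $1,025; Unit G2 $1,075. Sum = $5,350.
No rounding difference to absorb.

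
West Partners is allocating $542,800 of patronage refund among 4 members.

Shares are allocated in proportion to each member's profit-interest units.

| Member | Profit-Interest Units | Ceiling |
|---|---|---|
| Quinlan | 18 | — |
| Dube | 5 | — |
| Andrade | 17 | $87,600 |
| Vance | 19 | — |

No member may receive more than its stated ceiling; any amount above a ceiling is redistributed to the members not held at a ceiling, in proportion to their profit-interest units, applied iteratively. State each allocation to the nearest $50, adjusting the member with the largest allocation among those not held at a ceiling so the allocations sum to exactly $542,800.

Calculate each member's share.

Quinlan: $195,100; Dube: $54,200; Andrade: $87,600; Vance: $205,900

Sum of profit-interest units: 59.
Proportional shares (ignoring caps): Quinlan 165,600.00; Dube 46,000.00; Andrade 156,400.00; Vance 174,800.00.
Held at cap: Andrade ($87,600); remaining pool $455,200 reallocated over remaining profit-interest units 42.
Remaining shares: Quinlan 195,085.71 → $195,100; Dube 54,190.48 → $54,200; Vance 205,923.81 → $205,900.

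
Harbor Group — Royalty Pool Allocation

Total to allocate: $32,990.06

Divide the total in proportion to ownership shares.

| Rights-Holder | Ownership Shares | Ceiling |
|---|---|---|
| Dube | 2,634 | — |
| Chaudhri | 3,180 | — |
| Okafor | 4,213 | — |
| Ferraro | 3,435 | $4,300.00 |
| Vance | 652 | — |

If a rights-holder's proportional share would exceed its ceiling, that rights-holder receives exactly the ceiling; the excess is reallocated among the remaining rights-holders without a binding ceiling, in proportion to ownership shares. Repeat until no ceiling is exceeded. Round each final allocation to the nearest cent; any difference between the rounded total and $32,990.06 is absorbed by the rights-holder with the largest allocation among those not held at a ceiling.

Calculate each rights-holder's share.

Combined ownership shares = 14,114.
Pro-rata shares before constraints: Dube 6,156.7109; Chaudhri 7,432.9312; Okafor 9,847.4651; Ferraro 8,028.9681; Vance 1,523.9846.
Held at cap: Ferraro ($4,300.00); residual $28,690.06 reallocated over remaining ownership shares 10,679.
Remaining shares: Dube 7,076.4695 → $7,076.47; Chaudhri 8,543.3459 → $8,543.35; Okafor 11,318.5900 → $11,318.59; Vance 1,751.6546 → $1,751.65.

Dube: $7,076.47 | Chaudhri: $8,543.35 | Okafor: $11,318.59 | Ferraro: $4,300.00 | Vance: $1,751.65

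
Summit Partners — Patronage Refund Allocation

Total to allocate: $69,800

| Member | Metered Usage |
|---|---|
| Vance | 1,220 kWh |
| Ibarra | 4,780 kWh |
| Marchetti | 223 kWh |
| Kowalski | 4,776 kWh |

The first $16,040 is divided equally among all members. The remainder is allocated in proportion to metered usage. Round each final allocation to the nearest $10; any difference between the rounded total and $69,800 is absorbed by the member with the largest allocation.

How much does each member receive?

$16,040 shared equally gives $4,010 per member.
Remainder $53,760 by metered usage (total 10,999): Vance 5,963.01 → $5,960; Ibarra 23,363.29 → $23,360; Marchetti 1,089.96 → $1,090; Kowalski 23,343.74 → $23,340.
Rounding difference +$10 on remainder applied to Ibarra.
Totals: Vance $4,010 + $5,960 = $9,970; Ibarra $4,010 + $23,370 = $27,380; Marchetti $4,010 + $1,090 = $5,100; Kowalski $4,010 + $23,340 = $27,350.

Vance: $9,970; Ibarra: $27,380; Marchetti: $5,100; Kowalski: $27,350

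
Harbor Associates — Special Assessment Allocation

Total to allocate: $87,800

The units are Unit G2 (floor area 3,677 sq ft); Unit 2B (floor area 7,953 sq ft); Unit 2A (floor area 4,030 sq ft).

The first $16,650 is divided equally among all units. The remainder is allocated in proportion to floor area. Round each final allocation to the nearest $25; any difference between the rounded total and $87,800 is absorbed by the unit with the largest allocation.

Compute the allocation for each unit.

First tranche $16,650 split equally: $5,550 each.
Remainder $71,150 by floor area (total 15,660): Unit G2 16,706.17 → $16,700; Unit 2B 36,133.84 → $36,125; Unit 2A 18,309.99 → $18,300.
Rounding difference +$25 on remainder applied to Unit 2B.
Totals: Unit G2 $5,550 + $16,700 = $22,250; Unit 2B $5,550 + $36,150 = $41,700; Unit 2A $5,550 + $18,300 = $23,850.

Unit G2: $22,250 · Unit 2B: $41,700 · Unit 2A: $23,850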